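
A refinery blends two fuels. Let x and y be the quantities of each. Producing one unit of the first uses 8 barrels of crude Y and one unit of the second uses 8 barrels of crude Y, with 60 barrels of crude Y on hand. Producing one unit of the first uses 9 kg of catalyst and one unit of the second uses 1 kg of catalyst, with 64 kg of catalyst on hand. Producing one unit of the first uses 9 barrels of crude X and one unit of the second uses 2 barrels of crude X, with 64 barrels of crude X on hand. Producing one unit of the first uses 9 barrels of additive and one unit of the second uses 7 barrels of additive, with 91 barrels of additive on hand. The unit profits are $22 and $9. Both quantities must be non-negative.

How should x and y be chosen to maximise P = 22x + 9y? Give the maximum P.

Vertices and P = 22x + 9y:
  (0, 0) → P = 0
  (0, 15/2) → P = 135/2
  (64/9, 0) → P = 1408/9
  (7, 1/2) → P = 317/2

The binding constraints are 8x + 8y = 60 and 9x + 2y = 64.
Solving simultaneously gives x = 7, y = 1/2.

x = 7, y = 1/2, maximum P = 317/2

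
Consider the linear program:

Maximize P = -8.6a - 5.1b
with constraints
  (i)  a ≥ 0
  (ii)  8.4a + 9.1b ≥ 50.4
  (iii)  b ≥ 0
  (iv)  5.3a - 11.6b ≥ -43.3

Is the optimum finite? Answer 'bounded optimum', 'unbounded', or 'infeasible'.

bounded optimum

Feasible corners and P = -8.6a - 5.1b:
  (6, 0) → P = -51.6
  (2723/2081, 9012/2081) → P = -69379/2081
The feasible region has finitely many vertices and no improving ray; the maximum is -69379/2081 at (2723/2081, 9012/2081).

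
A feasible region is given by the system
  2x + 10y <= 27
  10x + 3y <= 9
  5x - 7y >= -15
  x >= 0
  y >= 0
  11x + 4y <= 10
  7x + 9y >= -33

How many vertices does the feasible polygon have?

Of the 21 pairwise boundary intersections, those satisfying every inequality are:
  (9/10, 0)
  (6/7, 1/7)
  (0, 15/7)
  (10/97, 215/97)
  (0, 0)

5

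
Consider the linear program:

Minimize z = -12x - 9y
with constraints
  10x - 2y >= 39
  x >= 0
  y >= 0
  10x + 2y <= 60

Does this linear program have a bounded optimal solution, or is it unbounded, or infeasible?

bounded optimum

Vertices and z = -12x - 9y:
  (39/10, 0) → z = -234/5
  (99/20, 21/4) → z = -2133/20
  (6, 0) → z = -72
The feasible region has finitely many vertices and no improving ray; the minimum is -2133/20 at (99/20, 21/4).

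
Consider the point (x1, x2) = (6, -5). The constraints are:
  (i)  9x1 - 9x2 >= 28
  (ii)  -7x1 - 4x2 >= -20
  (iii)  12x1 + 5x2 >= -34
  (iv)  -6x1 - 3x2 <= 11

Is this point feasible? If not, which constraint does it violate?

not feasible — violates (ii)

Constraint (ii): -7x1 - 4x2 = -22, which is not ≥ -20. All other constraints are satisfied.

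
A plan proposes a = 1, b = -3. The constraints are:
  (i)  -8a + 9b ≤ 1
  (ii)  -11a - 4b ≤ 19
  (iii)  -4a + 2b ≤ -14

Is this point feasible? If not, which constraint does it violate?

not feasible — violates (iii)

Constraint (iii): -4a + 2b = -10, which is not ≤ -14. All other constraints are satisfied.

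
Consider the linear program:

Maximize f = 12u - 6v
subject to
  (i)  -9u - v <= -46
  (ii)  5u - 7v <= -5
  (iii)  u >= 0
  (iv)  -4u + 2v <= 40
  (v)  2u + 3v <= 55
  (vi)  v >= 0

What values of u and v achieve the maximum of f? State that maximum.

The optimum lies where 5u - 7v = -5 and 2u + 3v = 55.
Solving simultaneously gives u = 370/29, v = 285/29.

u = 370/29, v = 285/29, maximum f = 2730/29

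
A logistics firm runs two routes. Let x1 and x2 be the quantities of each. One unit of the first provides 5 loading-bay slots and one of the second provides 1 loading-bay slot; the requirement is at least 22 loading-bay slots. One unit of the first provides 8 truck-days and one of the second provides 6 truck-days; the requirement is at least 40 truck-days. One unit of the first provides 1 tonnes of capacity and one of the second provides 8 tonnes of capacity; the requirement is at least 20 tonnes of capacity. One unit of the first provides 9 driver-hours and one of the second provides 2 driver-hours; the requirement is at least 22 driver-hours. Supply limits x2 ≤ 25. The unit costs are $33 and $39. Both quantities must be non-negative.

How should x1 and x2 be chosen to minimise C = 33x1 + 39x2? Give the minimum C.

x1 = 4, x2 = 2, minimum C = 210

Vertices and C = 33x1 + 39x2:
  (0, 22) → C = 858
  (0, 25) → C = 975
  (20, 0) → C = 660
  (4, 2) → C = 210
The feasible region is unbounded (it extends along (1, 0)), but C strictly increases along every unbounded feasible direction, so there is no improving ray and the minimum is attained at a vertex.

The optimum lies where 5x1 + x2 = 22 and x1 + 8x2 = 20.
Solving simultaneously gives x1 = 4, x2 = 2.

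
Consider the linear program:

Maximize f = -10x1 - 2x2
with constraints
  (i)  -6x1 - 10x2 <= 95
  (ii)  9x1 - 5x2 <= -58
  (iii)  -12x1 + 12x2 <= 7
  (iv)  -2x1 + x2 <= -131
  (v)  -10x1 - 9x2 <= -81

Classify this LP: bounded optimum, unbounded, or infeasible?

The boundaries -6x1 - 10x2 = 95 and -2x1 + x2 = -131 meet at (1215/26, -488/13), but that point violates 9x1 - 5x2 ≤ -58. Every candidate vertex is excluded by some other constraint, so the feasible region is empty.

infeasible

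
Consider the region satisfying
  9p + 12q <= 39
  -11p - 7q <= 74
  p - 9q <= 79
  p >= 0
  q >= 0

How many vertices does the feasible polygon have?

3

The feasible vertices (each the meet of two boundaries and inside every other half-plane) are:
  (0, 13/4)
  (13/3, 0)
  (0, 0)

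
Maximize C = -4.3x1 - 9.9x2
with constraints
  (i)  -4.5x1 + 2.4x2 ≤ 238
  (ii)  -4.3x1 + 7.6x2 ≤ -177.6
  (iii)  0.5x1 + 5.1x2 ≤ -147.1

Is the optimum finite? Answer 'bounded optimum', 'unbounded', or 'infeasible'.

From the feasible point (-55876/597, -45565/597), moving in the direction (-2.4, -4.5) keeps every constraint satisfied while C increases without bound.

unbounded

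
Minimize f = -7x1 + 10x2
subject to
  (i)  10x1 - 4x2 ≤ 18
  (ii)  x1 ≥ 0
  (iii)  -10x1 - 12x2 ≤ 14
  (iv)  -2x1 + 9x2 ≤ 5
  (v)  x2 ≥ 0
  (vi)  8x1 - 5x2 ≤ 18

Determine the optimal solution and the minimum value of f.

x1 = 9/5, x2 = 0, minimum f = -63/5

Vertices and f = -7x1 + 10x2:
  (91/41, 43/41) → f = -207/41
  (9/5, 0) → f = -63/5
  (0, 5/9) → f = 50/9
  (0, 0) → f = 0

At the optimal vertex, 10x1 - 4x2 = 18 and x2 = 0.
Solving simultaneously gives x1 = 9/5, x2 = 0.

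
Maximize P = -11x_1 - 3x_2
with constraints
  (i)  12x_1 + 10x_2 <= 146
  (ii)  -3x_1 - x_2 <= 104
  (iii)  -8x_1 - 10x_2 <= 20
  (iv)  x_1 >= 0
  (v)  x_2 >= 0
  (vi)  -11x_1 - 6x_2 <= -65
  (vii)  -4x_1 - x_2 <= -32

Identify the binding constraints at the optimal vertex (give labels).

Extreme points and P = -11x_1 - 3x_2:
  (73/6, 0) → P = -803/6
  (87/14, 50/7) → P = -1257/14
  (8, 0) → P = -88

The maximum is at (8, 0). Substituting into each constraint, equality holds for (v) and (vii); the remaining constraints have slack.

(v) and (vii)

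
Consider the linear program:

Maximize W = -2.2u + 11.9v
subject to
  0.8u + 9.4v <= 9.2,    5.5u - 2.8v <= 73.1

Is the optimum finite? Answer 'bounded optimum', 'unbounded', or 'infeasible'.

From the feasible point (35645/2697, -394/2697), moving in the direction (-9.4, 0.8) keeps every constraint satisfied while W increases without bound.

unbounded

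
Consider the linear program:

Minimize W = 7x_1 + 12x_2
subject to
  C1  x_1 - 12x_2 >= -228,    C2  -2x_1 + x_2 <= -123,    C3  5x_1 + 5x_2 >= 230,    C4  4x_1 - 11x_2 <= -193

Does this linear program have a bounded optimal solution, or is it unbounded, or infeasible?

The boundaries x_1 - 12x_2 = -228 and -2x_1 + x_2 = -123 meet at (1704/23, 579/23), but that point violates 4x_1 - 11x_2 ≤ -193. Every candidate vertex is excluded by some other constraint, so the feasible region is empty.

infeasible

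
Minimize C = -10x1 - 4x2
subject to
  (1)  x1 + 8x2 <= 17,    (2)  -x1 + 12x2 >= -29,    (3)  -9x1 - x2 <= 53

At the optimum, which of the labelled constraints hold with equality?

(1) and (2)

Corner points and C = -10x1 - 4x2:
  (109/5, -3/5) → C = -1078/5
  (-441/71, 206/71) → C = 3586/71
  (-607/109, -314/109) → C = 7326/109

The minimum is at (109/5, -3/5). Substituting into each constraint, equality holds for (1) and (2); the remaining constraints have slack.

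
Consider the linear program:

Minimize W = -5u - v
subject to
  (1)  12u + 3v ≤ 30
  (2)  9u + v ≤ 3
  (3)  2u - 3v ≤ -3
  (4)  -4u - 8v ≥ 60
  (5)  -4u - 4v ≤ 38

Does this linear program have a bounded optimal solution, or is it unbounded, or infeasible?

The boundaries 12u + 3v = 30 and 9u + v = 3 meet at (-7/5, 78/5), but that point violates -4u - 8v ≥ 60. Every candidate vertex is excluded by some other constraint, so the feasible region is empty.

infeasible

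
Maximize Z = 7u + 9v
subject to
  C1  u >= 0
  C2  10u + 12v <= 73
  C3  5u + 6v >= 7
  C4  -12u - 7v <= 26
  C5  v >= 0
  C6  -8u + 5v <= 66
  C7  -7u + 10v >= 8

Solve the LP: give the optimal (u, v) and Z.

u = 0, v = 73/12, maximum Z = 219/4

Vertices and Z = 7u + 9v:
  (0, 73/12) → Z = 219/4
  (0, 7/6) → Z = 21/2
  (317/92, 591/184) → Z = 9757/184
  (11/46, 89/92) → Z = 955/92

The binding constraints are u = 0 and 10u + 12v = 73.
Solving simultaneously gives u = 0, v = 73/12.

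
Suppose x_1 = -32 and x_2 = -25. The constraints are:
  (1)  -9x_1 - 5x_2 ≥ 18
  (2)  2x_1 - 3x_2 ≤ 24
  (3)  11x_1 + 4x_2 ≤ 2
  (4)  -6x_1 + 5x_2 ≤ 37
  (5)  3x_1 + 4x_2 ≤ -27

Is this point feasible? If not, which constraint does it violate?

not feasible — violates (4)

Constraint (4): -6x_1 + 5x_2 = 67, which is not ≤ 37. All other constraints are satisfied.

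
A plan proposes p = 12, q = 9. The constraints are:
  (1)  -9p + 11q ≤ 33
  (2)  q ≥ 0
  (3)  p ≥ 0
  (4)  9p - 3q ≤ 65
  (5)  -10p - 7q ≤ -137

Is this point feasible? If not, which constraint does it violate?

not feasible — violates (4)

Constraint (4): 9p - 3q = 81, which is not ≤ 65. All other constraints are satisfied.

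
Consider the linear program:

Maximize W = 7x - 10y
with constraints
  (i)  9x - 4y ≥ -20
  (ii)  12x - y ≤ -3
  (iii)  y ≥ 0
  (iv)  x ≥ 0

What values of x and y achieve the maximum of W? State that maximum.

Extreme points and W = 7x - 10y:
  (8/39, 71/13) → W = -2074/39
  (0, 5) → W = -50
  (0, 3) → W = -30

x = 0, y = 3, maximum W = -30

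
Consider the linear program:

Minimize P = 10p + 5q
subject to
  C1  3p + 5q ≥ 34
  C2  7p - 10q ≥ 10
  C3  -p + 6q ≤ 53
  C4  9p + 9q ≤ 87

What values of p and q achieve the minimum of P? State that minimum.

p = 6, q = 16/5, minimum P = 76

Vertices and P = 10p + 5q:
  (6, 16/5) → P = 76
  (43/6, 5/2) → P = 505/6
  (320/51, 173/51) → P = 1355/17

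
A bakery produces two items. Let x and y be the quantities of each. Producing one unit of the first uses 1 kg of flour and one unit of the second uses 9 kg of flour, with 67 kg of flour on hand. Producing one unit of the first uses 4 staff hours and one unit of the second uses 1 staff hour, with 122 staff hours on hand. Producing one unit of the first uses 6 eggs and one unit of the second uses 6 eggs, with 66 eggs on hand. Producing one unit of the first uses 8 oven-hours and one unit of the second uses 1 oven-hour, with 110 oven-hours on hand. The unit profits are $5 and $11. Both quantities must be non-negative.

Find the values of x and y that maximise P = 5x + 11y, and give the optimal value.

Corner points and P = 5x + 11y:
  (0, 0) → P = 0
  (0, 67/9) → P = 737/9
  (11, 0) → P = 55
  (4, 7) → P = 97

x = 4, y = 7, maximum P = 97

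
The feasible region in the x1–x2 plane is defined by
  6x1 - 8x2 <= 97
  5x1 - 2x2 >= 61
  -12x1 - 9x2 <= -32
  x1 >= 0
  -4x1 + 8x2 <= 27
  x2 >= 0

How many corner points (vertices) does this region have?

4

Pairwise boundary intersections that survive every other constraint:
  (62, 275/8)
  (97/6, 0)
  (271/16, 379/32)
  (61/5, 0)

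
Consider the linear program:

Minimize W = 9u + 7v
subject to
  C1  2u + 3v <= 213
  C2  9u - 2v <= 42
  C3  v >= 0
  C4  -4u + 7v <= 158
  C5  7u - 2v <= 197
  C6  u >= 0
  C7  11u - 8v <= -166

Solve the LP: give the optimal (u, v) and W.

Extreme points and W = 9u + 7v:
  (0, 158/7) → W = 158
  (34/15, 358/15) → W = 2812/15
  (0, 83/4) → W = 581/4

The binding constraints are u = 0 and 11u - 8v = -166.
Solving simultaneously gives u = 0, v = 83/4.

u = 0, v = 83/4, minimum W = 581/4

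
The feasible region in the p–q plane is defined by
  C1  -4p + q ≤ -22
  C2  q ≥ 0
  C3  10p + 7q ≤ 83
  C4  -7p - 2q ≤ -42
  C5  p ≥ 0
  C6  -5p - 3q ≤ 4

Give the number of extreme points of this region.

The feasible vertices (each the meet of two boundaries and inside every other half-plane) are:
  (237/38, 56/19)
  (86/15, 14/15)
  (83/10, 0)
  (6, 0)

4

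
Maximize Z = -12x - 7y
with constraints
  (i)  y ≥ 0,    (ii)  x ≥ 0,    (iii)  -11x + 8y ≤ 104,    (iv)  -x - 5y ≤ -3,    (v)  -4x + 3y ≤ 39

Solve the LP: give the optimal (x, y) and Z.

x = 0, y = 3/5, maximum Z = -21/5

Extreme points and Z = -12x - 7y:
  (3, 0) → Z = -36
  (0, 13) → Z = -91
  (0, 3/5) → Z = -21/5
The feasible region is unbounded (it extends along (3, 4), (1, 0)), but Z strictly decreases along every unbounded feasible direction, so there is no improving ray and the maximum is attained at a vertex.

The optimum lies where x = 0 and -x - 5y = -3.
Solving simultaneously gives x = 0, y = 3/5.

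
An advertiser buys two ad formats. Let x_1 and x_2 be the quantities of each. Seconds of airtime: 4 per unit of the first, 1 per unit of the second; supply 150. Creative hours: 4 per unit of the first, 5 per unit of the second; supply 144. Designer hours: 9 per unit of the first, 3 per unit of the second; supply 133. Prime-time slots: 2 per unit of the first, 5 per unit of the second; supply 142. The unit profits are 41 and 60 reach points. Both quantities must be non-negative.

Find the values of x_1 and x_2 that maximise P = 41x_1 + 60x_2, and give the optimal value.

Feasible corners and P = 41x_1 + 60x_2:
  (0, 0) → P = 0
  (0, 142/5) → P = 1704
  (133/9, 0) → P = 5453/9
  (233/33, 764/33) → P = 55393/33
  (1, 28) → P = 1721

At the optimal vertex, 4x_1 + 5x_2 = 144 and 2x_1 + 5x_2 = 142.
Solving simultaneously gives x_1 = 1, x_2 = 28.

x_1 = 1, x_2 = 28, maximum P = 1721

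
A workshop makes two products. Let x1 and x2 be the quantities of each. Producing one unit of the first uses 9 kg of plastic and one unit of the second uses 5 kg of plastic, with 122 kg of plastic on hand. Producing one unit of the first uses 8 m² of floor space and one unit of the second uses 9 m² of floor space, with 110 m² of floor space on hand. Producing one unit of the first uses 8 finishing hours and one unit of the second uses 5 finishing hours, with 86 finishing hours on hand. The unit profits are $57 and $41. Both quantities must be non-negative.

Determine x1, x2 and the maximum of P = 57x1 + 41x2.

x1 = 7, x2 = 6, maximum P = 645

Corner points and P = 57x1 + 41x2:
  (0, 0) → P = 0
  (0, 110/9) → P = 4510/9
  (43/4, 0) → P = 2451/4
  (7, 6) → P = 645

At the optimal vertex, 8x1 + 9x2 = 110 and 8x1 + 5x2 = 86.
Solving simultaneously gives x1 = 7, x2 = 6.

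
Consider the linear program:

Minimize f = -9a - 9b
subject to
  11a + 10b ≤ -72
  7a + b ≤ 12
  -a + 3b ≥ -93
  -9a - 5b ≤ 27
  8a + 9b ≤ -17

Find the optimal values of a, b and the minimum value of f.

Vertices and f = -9a - 9b:
  (192/59, -636/59) → f = 3996/59
  (18/7, -351/35) → f = 2349/35
  (87/26, -297/26) → f = 945/13

The optimum lies where 11a + 10b = -72 and -9a - 5b = 27.
Solving simultaneously gives a = 18/7, b = -351/35.

a = 18/7, b = -351/35, minimum f = 2349/35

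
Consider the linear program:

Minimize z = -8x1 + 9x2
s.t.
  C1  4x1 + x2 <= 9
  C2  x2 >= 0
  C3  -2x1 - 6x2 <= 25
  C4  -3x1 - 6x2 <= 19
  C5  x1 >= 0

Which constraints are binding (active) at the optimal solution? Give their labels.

Vertices and z = -8x1 + 9x2:
  (9/4, 0) → z = -18
  (0, 9) → z = 81
  (0, 0) → z = 0

The minimum is at (9/4, 0). Substituting into each constraint, equality holds for C1 and C2; the remaining constraints have slack.

C1 and C2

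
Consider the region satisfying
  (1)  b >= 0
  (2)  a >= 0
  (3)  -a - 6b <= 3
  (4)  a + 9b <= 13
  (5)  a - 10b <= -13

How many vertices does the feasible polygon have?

3

Pairwise boundary intersections that survive every other constraint:
  (0, 13/9)
  (0, 13/10)
  (13/19, 26/19)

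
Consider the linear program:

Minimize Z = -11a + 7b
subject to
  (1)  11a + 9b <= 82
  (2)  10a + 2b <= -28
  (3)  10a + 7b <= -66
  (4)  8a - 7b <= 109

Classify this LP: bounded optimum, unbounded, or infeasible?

Feasible corners and Z = -11a + 7b:
  (-1168/13, 1546/13) → Z = 23670/13
  (-32/25, -38/5) → Z = -978/25
  (11/43, -657/43) → Z = -4720/43
The feasible region has finitely many vertices and no improving ray; the minimum is -4720/43 at (11/43, -657/43).

bounded optimum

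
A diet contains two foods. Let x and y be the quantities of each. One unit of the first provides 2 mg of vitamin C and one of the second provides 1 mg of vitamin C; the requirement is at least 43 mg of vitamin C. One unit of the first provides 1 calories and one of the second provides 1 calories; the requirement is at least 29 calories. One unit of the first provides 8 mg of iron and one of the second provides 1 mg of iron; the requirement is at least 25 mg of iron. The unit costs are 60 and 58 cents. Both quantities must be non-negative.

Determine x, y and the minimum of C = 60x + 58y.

x = 14, y = 15, minimum C = 1710

Extreme points and C = 60x + 58y:
  (0, 43) → C = 2494
  (29, 0) → C = 1740
  (14, 15) → C = 1710
The feasible region is unbounded (it extends along (0, 1), (1, 0)), but C strictly increases along every unbounded feasible direction, so there is no improving ray and the minimum is attained at a vertex.

At the optimal vertex, 2x + y = 43 and x + y = 29.
Solving simultaneously gives x = 14, y = 15.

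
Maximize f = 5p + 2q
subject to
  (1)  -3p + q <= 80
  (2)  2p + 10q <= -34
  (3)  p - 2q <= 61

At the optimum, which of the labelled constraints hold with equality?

(2) and (3)

Vertices and f = 5p + 2q:
  (-417/16, 29/16) → f = -2027/16
  (-221/5, -263/5) → f = -1631/5
  (271/7, -78/7) → f = 1199/7

The maximum is at (271/7, -78/7). Substituting into each constraint, equality holds for (2) and (3); the remaining constraints have slack.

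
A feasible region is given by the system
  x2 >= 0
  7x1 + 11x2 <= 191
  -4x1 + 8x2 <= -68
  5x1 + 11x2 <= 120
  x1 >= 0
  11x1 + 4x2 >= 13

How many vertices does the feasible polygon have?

Of the 15 pairwise boundary intersections, those satisfying every inequality are:
  (17, 0)
  (24, 0)
  (61/3, 5/3)

3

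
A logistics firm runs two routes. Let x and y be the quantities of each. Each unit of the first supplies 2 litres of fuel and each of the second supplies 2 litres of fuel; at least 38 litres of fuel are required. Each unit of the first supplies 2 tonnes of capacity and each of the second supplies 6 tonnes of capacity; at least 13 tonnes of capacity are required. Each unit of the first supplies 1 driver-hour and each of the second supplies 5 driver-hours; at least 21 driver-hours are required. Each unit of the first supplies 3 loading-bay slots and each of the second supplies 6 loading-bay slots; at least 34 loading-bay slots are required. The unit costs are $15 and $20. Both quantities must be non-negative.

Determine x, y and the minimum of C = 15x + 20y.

x = 37/2, y = 1/2, minimum C = 575/2

Extreme points and C = 15x + 20y:
  (0, 19) → C = 380
  (21, 0) → C = 315
  (37/2, 1/2) → C = 575/2
The feasible region is unbounded (it extends along (0, 1), (1, 0)), but C strictly increases along every unbounded feasible direction, so there is no improving ray and the minimum is attained at a vertex.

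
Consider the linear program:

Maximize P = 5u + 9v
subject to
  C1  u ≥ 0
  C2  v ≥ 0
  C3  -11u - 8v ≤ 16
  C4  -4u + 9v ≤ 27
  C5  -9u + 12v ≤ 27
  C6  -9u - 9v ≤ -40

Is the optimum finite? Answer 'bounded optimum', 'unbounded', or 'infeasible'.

unbounded

From the feasible point (40/9, 0), moving in the direction (1, 0) keeps every constraint satisfied while P increases without bound.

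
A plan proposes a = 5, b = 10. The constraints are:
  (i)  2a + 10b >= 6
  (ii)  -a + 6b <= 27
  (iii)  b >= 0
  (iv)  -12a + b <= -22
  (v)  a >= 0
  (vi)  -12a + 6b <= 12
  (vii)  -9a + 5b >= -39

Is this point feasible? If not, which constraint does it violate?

Constraint (ii): -a + 6b = 55, which is not ≤ 27. All other constraints are satisfied.

not feasible — violates (ii)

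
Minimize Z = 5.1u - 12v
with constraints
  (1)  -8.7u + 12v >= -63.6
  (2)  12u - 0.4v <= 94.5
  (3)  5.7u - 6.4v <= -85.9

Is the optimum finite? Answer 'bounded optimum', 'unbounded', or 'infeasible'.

From the feasible point (-5991/53, -36995/424), moving in the direction (0.4, 12) keeps every constraint satisfied while Z decreases without bound.

unbounded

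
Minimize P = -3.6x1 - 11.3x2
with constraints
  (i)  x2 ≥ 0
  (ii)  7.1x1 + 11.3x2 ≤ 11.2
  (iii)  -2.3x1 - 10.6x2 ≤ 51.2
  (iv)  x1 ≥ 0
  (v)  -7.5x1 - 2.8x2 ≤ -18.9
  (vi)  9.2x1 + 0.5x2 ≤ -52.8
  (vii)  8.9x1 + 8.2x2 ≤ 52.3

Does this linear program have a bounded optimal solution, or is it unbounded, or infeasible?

infeasible

The boundaries 9.2x1 + 0.5x2 = -52.8 and 8.9x1 + 8.2x2 = 52.3 meet at (-1481/229, 3068/229), but that point violates 7.1x1 + 11.3x2 ≤ 11.2. Every candidate vertex is excluded by some other constraint, so the feasible region is empty.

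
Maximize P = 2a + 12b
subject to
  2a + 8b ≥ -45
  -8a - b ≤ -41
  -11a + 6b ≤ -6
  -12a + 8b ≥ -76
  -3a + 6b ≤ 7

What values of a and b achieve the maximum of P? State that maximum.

Vertices and P = 2a + 12b:
  (101/19, -29/19) → P = -146/19
  (239/51, 179/51) → P = 2626/51
  (32/3, 13/2) → P = 298/3

The binding constraints are -12a + 8b = -76 and -3a + 6b = 7.
Solving simultaneously gives a = 32/3, b = 13/2.

a = 32/3, b = 13/2, maximum P = 298/3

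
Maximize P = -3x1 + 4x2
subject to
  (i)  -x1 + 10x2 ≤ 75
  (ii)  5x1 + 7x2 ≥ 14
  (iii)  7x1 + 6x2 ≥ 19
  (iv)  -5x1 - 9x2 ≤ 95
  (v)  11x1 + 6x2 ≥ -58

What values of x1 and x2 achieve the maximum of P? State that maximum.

Vertices and P = -3x1 + 4x2:
  (-65/19, 136/19) → P = 739/19
  (49/19, 3/19) → P = -135/19
  (791/10, -109/2) → P = -4553/10
The feasible region is unbounded (it extends along (10, 1), (9, -5)), but P strictly decreases along every unbounded feasible direction, so there is no improving ray and the maximum is attained at a vertex.

x1 = -65/19, x2 = 136/19, maximum P = 739/19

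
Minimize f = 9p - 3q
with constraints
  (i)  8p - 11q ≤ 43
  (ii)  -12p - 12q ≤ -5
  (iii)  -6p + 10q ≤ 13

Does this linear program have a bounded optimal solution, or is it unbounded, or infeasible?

Extreme points and f = 9p - 3q:
  (571/228, -119/57) → f = 2189/76
  (573/14, 181/7) → f = 4071/14
  (-53/96, 31/32) → f = -63/8
The feasible region has finitely many vertices and no improving ray; the minimum is -63/8 at (-53/96, 31/32).

bounded optimum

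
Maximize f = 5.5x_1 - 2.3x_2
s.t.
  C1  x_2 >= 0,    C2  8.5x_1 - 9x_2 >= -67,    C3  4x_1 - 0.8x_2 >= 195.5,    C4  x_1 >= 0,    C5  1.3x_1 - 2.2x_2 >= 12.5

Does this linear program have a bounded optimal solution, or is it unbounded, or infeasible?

From the feasible point (48.875, 0), moving in the direction (2.2, 1.3) keeps every constraint satisfied while f increases without bound.

unbounded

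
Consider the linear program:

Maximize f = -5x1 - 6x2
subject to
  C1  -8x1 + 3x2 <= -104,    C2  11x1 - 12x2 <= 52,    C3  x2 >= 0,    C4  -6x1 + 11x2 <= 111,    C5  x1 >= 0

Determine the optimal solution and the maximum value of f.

x1 = 52/3, x2 = 104/9, maximum f = -156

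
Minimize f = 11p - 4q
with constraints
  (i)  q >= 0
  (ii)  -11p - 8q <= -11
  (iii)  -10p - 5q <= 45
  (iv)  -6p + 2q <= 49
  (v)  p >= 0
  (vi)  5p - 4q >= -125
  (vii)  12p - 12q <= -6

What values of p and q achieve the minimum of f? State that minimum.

Vertices and f = 11p - 4q:
  (0, 11/8) → f = -11/2
  (7/19, 33/38) → f = 11/19
  (0, 49/2) → f = -98
  (27/7, 505/14) → f = -713/7
The feasible region is unbounded (it extends along (4, 5), (1, 1)), but f strictly increases along every unbounded feasible direction, so there is no improving ray and the minimum is attained at a vertex.

The optimum lies where -6p + 2q = 49 and 5p - 4q = -125.
Solving simultaneously gives p = 27/7, q = 505/14.

p = 27/7, q = 505/14, minimum f = -713/7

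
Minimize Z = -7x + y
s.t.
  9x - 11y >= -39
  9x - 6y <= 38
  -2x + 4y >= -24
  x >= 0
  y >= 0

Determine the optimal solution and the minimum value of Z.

Vertices and Z = -7x + y:
  (652/45, 77/5) → Z = -3871/45
  (0, 39/11) → Z = 39/11
  (38/9, 0) → Z = -266/9
  (0, 0) → Z = 0

At the optimal vertex, 9x - 11y = -39 and 9x - 6y = 38.
Solving simultaneously gives x = 652/45, y = 77/5.

x = 652/45, y = 77/5, minimum Z = -3871/45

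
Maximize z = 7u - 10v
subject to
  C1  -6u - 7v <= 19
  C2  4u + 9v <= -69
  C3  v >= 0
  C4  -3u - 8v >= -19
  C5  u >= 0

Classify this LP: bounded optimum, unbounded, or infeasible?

The boundaries -6u - 7v = 19 and 4u + 9v = -69 meet at (12, -13), but that point violates v ≥ 0. Every candidate vertex is excluded by some other constraint, so the feasible region is empty.

infeasible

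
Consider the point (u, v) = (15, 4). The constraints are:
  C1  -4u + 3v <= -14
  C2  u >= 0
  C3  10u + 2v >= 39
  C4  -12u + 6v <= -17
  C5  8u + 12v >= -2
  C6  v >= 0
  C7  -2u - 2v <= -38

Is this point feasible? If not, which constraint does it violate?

C1: -48 ≤ -14 ✓
C2: 15 ≥ 0 ✓
C3: 158 ≥ 39 ✓
C4: -156 ≤ -17 ✓
C5: 168 ≥ -2 ✓
C6: 4 ≥ 0 ✓
C7: -38 ≤ -38 ✓

feasible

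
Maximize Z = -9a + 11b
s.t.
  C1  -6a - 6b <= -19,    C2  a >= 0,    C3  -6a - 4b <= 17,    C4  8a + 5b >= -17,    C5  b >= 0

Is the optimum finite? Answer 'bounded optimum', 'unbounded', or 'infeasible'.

unbounded

From the feasible point (0, 19/6), moving in the direction (0, 1) keeps every constraint satisfied while Z increases without bound.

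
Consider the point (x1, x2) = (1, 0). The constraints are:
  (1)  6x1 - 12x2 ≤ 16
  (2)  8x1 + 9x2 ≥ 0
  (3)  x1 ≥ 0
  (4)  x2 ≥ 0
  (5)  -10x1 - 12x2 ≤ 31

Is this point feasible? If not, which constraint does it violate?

feasible

(1): 6 ≤ 16 ✓
(2): 8 ≥ 0 ✓
(3): 1 ≥ 0 ✓
(4): 0 ≥ 0 ✓
(5): -10 ≤ 31 ✓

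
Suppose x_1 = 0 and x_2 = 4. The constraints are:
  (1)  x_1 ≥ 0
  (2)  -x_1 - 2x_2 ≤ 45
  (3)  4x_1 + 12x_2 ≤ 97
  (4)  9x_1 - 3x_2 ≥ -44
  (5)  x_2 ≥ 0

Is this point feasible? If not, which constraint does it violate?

feasible

(1): 0 ≥ 0 ✓
(2): -8 ≤ 45 ✓
(3): 48 ≤ 97 ✓
(4): -12 ≥ -44 ✓
(5): 4 ≥ 0 ✓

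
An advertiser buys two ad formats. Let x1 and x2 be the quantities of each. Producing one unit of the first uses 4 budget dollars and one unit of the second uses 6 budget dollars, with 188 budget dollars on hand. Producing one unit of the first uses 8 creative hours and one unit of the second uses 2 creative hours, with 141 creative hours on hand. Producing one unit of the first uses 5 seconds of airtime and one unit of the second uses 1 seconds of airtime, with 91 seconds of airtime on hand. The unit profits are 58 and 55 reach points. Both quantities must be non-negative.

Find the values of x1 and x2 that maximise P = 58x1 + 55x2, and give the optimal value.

x1 = 47/4, x2 = 47/2, maximum P = 1974

Extreme points and P = 58x1 + 55x2:
  (0, 0) → P = 0
  (0, 94/3) → P = 5170/3
  (141/8, 0) → P = 4089/4
  (47/4, 47/2) → P = 1974

At the optimal vertex, 4x1 + 6x2 = 188 and 8x1 + 2x2 = 141.
Solving simultaneously gives x1 = 47/4, x2 = 47/2.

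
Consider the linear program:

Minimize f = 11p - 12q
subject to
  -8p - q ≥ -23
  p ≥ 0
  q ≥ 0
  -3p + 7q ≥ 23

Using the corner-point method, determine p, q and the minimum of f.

p = 0, q = 23, minimum f = -276

Extreme points and f = 11p - 12q:
  (0, 23) → f = -276
  (138/59, 253/59) → f = -1518/59
  (0, 23/7) → f = -276/7

At the optimal vertex, -8p - q = -23 and p = 0.
Solving simultaneously gives p = 0, q = 23.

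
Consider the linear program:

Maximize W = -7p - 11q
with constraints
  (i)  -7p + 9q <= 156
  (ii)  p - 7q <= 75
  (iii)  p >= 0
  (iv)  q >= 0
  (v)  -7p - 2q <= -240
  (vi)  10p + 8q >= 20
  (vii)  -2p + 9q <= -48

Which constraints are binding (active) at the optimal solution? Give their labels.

Feasible corners and W = -7p - 11q:
  (75, 0) → W = -525
  (240/7, 0) → W = -240
  (2256/67, 144/67) → W = -17376/67
The feasible region is unbounded (it extends along (7, 1), (9, 2)), but W strictly decreases along every unbounded feasible direction, so there is no improving ray and the maximum is attained at a vertex.

The maximum is at (240/7, 0). Substituting into each constraint, equality holds for (iv) and (v); the remaining constraints have slack.

(iv) and (v)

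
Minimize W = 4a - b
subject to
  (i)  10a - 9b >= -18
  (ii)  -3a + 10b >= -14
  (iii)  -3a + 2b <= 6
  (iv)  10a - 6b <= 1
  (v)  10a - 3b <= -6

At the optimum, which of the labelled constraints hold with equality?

Extreme points and W = 4a - b:
  (-18/7, -6/7) → W = -66/7
  (0, 2) → W = -2
  (-11/3, -5/2) → W = -73/6
  (-102/91, -158/91) → W = -250/91

The minimum is at (-11/3, -5/2). Substituting into each constraint, equality holds for (ii) and (iii); the remaining constraints have slack.

(ii) and (iii)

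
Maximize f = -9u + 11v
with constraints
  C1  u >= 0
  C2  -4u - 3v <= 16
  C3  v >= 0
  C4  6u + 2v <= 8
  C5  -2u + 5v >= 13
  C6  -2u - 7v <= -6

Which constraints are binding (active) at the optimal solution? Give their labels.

C1 and C4

Extreme points and f = -9u + 11v:
  (0, 4) → f = 44
  (0, 13/5) → f = 143/5
  (7/17, 47/17) → f = 454/17

The maximum is at (0, 4). Substituting into each constraint, equality holds for C1 and C4; the remaining constraints have slack.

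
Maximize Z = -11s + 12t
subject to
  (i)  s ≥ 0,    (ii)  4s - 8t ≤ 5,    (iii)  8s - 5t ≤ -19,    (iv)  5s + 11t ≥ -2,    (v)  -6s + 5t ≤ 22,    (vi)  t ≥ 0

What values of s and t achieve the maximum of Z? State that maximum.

s = 3/2, t = 31/5, maximum Z = 579/10

Vertices and Z = -11s + 12t:
  (0, 19/5) → Z = 228/5
  (0, 22/5) → Z = 264/5
  (3/2, 31/5) → Z = 579/10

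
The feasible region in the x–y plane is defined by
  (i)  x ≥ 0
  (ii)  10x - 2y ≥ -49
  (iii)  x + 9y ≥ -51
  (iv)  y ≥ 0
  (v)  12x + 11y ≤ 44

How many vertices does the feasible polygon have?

Pairwise boundary intersections that survive every other constraint:
  (0, 0)
  (0, 4)
  (11/3, 0)

3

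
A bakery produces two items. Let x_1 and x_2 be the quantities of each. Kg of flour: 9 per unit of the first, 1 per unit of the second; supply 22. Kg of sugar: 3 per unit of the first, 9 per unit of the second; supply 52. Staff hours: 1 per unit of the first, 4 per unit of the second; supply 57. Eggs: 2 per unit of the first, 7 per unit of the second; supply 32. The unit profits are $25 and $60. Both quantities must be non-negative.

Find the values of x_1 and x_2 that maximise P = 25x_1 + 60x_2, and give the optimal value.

x_1 = 2, x_2 = 4, maximum P = 290

Extreme points and P = 25x_1 + 60x_2:
  (0, 0) → P = 0
  (0, 32/7) → P = 1920/7
  (22/9, 0) → P = 550/9
  (2, 4) → P = 290

The binding constraints are 9x_1 + x_2 = 22 and 2x_1 + 7x_2 = 32.
Solving simultaneously gives x_1 = 2, x_2 = 4.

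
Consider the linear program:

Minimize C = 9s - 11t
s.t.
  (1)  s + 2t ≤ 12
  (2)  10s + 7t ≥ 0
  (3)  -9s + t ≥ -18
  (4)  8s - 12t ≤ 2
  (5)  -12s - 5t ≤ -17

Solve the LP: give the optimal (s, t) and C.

Feasible corners and C = 9s - 11t:
  (48/19, 90/19) → C = -558/19
  (-26/19, 127/19) → C = -1631/19
  (107/50, 63/50) → C = 27/5
  (107/92, 14/23) → C = 347/92

s = -26/19, t = 127/19, minimum C = -1631/19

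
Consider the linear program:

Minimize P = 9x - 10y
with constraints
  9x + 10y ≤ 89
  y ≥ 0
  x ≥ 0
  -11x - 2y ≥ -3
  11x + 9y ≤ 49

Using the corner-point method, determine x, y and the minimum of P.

x = 0, y = 3/2, minimum P = -15

Feasible corners and P = 9x - 10y:
  (0, 0) → P = 0
  (3/11, 0) → P = 27/11
  (0, 3/2) → P = -15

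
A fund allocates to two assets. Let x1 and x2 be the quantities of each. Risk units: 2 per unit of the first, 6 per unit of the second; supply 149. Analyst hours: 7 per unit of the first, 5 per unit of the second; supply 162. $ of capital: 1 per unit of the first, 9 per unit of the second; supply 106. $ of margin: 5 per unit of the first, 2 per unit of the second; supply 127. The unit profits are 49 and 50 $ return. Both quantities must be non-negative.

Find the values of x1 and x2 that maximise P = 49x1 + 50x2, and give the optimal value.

Corner points and P = 49x1 + 50x2:
  (0, 0) → P = 0
  (0, 106/9) → P = 5300/9
  (162/7, 0) → P = 1134
  (16, 10) → P = 1284

The optimum lies where 7x1 + 5x2 = 162 and x1 + 9x2 = 106.
Solving simultaneously gives x1 = 16, x2 = 10.

x1 = 16, x2 = 10, maximum P = 1284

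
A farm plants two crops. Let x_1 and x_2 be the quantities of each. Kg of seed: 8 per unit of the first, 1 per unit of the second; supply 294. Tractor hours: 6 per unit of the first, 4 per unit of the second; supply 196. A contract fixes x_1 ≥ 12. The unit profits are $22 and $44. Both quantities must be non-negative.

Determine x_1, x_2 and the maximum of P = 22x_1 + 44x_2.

x_1 = 12, x_2 = 31, maximum P = 1628

Feasible corners and P = 22x_1 + 44x_2:
  (98/3, 0) → P = 2156/3
  (12, 0) → P = 264
  (12, 31) → P = 1628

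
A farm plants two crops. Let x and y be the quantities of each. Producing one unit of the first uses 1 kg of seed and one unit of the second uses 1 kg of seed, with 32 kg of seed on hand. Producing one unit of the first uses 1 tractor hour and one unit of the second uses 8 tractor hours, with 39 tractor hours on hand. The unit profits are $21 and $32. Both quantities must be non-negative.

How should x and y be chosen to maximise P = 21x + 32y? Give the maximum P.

x = 31, y = 1, maximum P = 683

Feasible corners and P = 21x + 32y:
  (0, 0) → P = 0
  (0, 39/8) → P = 156
  (32, 0) → P = 672
  (31, 1) → P = 683

The optimum lies where x + y = 32 and x + 8y = 39.
Solving simultaneously gives x = 31, y = 1.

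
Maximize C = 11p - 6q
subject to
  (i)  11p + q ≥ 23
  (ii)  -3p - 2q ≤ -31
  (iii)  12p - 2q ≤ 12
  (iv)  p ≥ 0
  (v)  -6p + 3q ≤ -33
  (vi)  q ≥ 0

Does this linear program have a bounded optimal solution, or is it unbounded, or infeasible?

The boundaries 11p + q = 23 and -3p - 2q = -31 meet at (15/19, 272/19), but that point violates -6p + 3q ≤ -33. Every candidate vertex is excluded by some other constraint, so the feasible region is empty.

infeasible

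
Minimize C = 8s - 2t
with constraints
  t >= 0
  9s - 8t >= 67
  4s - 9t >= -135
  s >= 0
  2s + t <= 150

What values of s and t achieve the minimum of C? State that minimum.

Feasible corners and C = 8s - 2t:
  (67/9, 0) → C = 536/9
  (75, 0) → C = 600
  (1683/49, 1483/49) → C = 10498/49
  (1215/22, 435/11) → C = 3990/11

At the optimal vertex, t = 0 and 9s - 8t = 67.
Solving simultaneously gives s = 67/9, t = 0.

s = 67/9, t = 0, minimum C = 536/9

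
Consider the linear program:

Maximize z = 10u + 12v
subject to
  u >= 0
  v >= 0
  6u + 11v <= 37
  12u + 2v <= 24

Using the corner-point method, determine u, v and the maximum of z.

u = 19/12, v = 5/2, maximum z = 275/6

Feasible corners and z = 10u + 12v:
  (0, 0) → z = 0
  (0, 37/11) → z = 444/11
  (2, 0) → z = 20
  (19/12, 5/2) → z = 275/6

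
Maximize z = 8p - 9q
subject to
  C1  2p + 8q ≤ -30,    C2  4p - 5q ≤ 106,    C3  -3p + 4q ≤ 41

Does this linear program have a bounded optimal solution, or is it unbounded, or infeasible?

bounded optimum

Vertices and z = 8p - 9q:
  (349/21, -166/21) → z = 4286/21
  (-14, -1/4) → z = -439/4
The feasible region has finitely many vertices and no improving ray; the maximum is 4286/21 at (349/21, -166/21).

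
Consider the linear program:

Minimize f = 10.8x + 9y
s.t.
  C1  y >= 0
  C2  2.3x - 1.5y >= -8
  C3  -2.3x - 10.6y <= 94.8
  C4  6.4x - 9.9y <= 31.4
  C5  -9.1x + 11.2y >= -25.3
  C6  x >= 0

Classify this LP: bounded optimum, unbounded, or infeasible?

bounded optimum

Corner points and f = 10.8x + 9y:
  (253/91, 0) → f = 13662/455
  (0, 0) → f = 0
  (0, 16/3) → f = 48
The feasible region has finitely many vertices and no improving ray; the minimum is 0 at (0, 0).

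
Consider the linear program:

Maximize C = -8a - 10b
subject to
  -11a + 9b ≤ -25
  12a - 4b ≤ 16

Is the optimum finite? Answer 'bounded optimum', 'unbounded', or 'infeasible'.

From the feasible point (11/16, -31/16), moving in the direction (-4, -12) keeps every constraint satisfied while C increases without bound.

unbounded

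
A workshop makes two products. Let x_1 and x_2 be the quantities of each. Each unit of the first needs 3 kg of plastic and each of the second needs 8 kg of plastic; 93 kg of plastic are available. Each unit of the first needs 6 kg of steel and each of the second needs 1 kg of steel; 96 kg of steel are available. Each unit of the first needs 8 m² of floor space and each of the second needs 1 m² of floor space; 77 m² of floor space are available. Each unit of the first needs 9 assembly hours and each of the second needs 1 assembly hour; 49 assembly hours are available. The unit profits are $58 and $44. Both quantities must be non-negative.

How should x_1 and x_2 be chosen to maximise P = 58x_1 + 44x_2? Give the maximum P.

x_1 = 13/3, x_2 = 10, maximum P = 2074/3

Corner points and P = 58x_1 + 44x_2:
  (0, 0) → P = 0
  (0, 93/8) → P = 1023/2
  (49/9, 0) → P = 2842/9
  (13/3, 10) → P = 2074/3

The binding constraints are 3x_1 + 8x_2 = 93 and 9x_1 + x_2 = 49.
Solving simultaneously gives x_1 = 13/3, x_2 = 10.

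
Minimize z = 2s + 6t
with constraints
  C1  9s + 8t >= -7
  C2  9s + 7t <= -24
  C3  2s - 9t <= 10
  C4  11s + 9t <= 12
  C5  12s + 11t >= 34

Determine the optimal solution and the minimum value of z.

Extreme points and z = 2s + 6t:
  (-349/3, 130) → z = 1642/3
  (-75, 93) → z = 408
  (-502/15, 198/5) → z = 512/3
The feasible region is unbounded (it extends along (-9, 11), (-8, 9)), but z strictly increases along every unbounded feasible direction, so there is no improving ray and the minimum is attained at a vertex.

s = -502/15, t = 198/5, minimum z = 512/3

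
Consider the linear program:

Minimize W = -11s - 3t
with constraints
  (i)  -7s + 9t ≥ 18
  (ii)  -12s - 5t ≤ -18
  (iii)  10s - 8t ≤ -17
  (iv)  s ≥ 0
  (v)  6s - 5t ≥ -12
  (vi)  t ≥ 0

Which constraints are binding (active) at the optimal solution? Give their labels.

Vertices and W = -11s - 3t:
  (59/146, 192/73) → W = -1801/146
  (1/3, 14/5) → W = -181/15
  (11/2, 9) → W = -175/2

The minimum is at (11/2, 9). Substituting into each constraint, equality holds for (iii) and (v); the remaining constraints have slack.

(iii) and (v)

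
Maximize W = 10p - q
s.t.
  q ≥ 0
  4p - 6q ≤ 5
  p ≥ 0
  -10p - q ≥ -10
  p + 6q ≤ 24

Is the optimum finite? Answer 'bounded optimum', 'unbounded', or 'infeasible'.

Vertices and W = 10p - q:
  (0, 0) → W = 0
  (1, 0) → W = 10
  (0, 4) → W = -4
  (36/59, 230/59) → W = 130/59
The feasible region has finitely many vertices and no improving ray; the maximum is 10 at (1, 0).

bounded optimum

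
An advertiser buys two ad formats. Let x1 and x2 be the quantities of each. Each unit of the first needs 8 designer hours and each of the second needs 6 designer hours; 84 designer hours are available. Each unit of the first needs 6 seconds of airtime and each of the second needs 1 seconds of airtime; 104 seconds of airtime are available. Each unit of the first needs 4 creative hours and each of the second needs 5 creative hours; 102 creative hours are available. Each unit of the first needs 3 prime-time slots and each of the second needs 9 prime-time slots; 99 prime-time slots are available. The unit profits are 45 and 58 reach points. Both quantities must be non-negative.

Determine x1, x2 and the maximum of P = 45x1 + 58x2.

Corner points and P = 45x1 + 58x2:
  (0, 0) → P = 0
  (0, 11) → P = 638
  (21/2, 0) → P = 945/2
  (3, 10) → P = 715

The binding constraints are 8x1 + 6x2 = 84 and 3x1 + 9x2 = 99.
Solving simultaneously gives x1 = 3, x2 = 10.

x1 = 3, x2 = 10, maximum P = 715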